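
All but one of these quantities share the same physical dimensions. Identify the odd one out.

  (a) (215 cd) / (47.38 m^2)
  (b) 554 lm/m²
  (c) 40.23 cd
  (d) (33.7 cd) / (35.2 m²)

In SI base units:
  (a) [cd] / [m²] = m⁻²·cd
  (b) lm·m⁻² = cd·m⁻² = m⁻²·cd
  (c) cd
  (d) [cd] / [m²] = m⁻²·cd
All reduce to m⁻²·cd except (c), which is cd.

(c)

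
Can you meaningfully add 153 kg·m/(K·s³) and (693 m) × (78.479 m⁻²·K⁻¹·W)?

Yes

In SI base units:
  153 kg·m/(K·s³):  kg·m·s⁻³·K⁻¹
  (693 m) × (78.479 m⁻²·K⁻¹·W):  [m] · [kg·s⁻³·K⁻¹] = kg·m·s⁻³·K⁻¹
Both are kg·m·s⁻³·K⁻¹, so they have the same dimensions and can be added.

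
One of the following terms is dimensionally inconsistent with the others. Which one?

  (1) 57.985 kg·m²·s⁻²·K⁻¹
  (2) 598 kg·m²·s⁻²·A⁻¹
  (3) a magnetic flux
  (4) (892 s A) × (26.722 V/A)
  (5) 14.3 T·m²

(1)

Expand each in SI base units:
  (1) kg·m²·s⁻²·K⁻¹
  (2) kg·m²·s⁻²·A⁻¹
  (3) [magnetic flux] = kg·m²·s⁻²·A⁻¹
  (4) [s·A] · [kg·m²·s⁻³·A⁻²] = kg·m²·s⁻²·A⁻¹
  (5) T·m² = Wb·m⁻²·m² = kg·m²·s⁻²·A⁻¹
All reduce to kg·m²·s⁻²·A⁻¹ except (1), which is kg·m²·s⁻²·K⁻¹.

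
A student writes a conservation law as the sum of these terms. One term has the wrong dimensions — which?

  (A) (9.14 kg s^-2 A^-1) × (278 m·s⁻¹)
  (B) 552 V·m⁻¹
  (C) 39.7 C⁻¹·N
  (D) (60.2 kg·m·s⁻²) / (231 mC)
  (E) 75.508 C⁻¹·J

Expand each in SI base units:
  (A) [kg·s⁻²·A⁻¹] · [m·s⁻¹] = kg·m·s⁻³·A⁻¹
  (B) V·m⁻¹ = J·C⁻¹·m⁻¹ = kg·m·s⁻³·A⁻¹
  (C) N·C⁻¹ = kg·m·s⁻²·(s·A)⁻¹ = kg·m·s⁻³·A⁻¹
  (D) [kg·m·s⁻²] / [s·A] = kg·m·s⁻³·A⁻¹
  (E) J·C⁻¹ = N·m·(s·A)⁻¹ = kg·m²·s⁻³·A⁻¹
All reduce to kg·m·s⁻³·A⁻¹ except (E), which is kg·m²·s⁻³·A⁻¹.

(E)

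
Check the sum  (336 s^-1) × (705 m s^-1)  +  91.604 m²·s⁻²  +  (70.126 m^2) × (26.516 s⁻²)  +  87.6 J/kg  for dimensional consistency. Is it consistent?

Expand each in SI base units:
  (336 s^-1) × (705 m s^-1):  [s⁻¹] · [m·s⁻¹] = m·s⁻²
  91.604 m²·s⁻²:  m²·s⁻²
  (70.126 m^2) × (26.516 s⁻²):  [m²] · [s⁻²] = m²·s⁻²
  87.6 J/kg:  J·kg⁻¹ = N·m·kg⁻¹ = m²·s⁻²
The terms do not share a single dimension (m²·s⁻² vs m·s⁻²).

No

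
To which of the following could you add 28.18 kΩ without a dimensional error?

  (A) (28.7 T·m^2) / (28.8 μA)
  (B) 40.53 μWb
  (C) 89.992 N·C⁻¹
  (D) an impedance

Reference: Ω = V·A⁻¹ = kg·m²·s⁻³·A⁻².
Each option:
  (A) [kg·m²·s⁻²·A⁻¹] / [A] = kg·m²·s⁻²·A⁻²
  (B) Wb = V·s = kg·m²·s⁻²·A⁻¹
  (C) N·C⁻¹ = kg·m·s⁻²·(s·A)⁻¹ = kg·m·s⁻³·A⁻¹
  (D) [impedance] = kg·m²·s⁻³·A⁻²  ← same
Only (D) matches kg·m²·s⁻³·A⁻².

(D)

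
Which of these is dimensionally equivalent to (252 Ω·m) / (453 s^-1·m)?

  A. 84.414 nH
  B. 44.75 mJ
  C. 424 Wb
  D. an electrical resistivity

Reference: [kg·m³·s⁻³·A⁻²] / [m·s⁻¹] = kg·m²·s⁻²·A⁻².
Each option:
  A. H = V·s·A⁻¹ = kg·m²·s⁻²·A⁻²  ← same
  B. J = N·m = kg·m²·s⁻²
  C. Wb = V·s = kg·m²·s⁻²·A⁻¹
  D. [electrical resistivity] = kg·m³·s⁻³·A⁻²
Only A. matches kg·m²·s⁻²·A⁻².

A.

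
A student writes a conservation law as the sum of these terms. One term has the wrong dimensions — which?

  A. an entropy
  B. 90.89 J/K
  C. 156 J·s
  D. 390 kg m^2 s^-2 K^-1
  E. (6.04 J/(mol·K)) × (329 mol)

C.

In SI base units:
  A. [entropy] = kg·m²·s⁻²·K⁻¹
  B. J·K⁻¹ = N·m·K⁻¹ = kg·m²·s⁻²·K⁻¹
  C. J·s = N·m·s = kg·m²·s⁻¹
  D. kg·m²·s⁻²·K⁻¹
  E. [kg·m²·s⁻²·K⁻¹·mol⁻¹] · [mol] = kg·m²·s⁻²·K⁻¹
All reduce to kg·m²·s⁻²·K⁻¹ except C., which is kg·m²·s⁻¹.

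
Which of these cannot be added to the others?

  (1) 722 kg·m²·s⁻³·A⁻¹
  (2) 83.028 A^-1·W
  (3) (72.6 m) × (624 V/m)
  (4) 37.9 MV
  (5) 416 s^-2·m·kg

(5)

Work out the base dimensions of each:
  (1) kg·m²·s⁻³·A⁻¹
  (2) W·A⁻¹ = J·s⁻¹·A⁻¹ = kg·m²·s⁻³·A⁻¹
  (3) [m] · [kg·m·s⁻³·A⁻¹] = kg·m²·s⁻³·A⁻¹
  (4) V = J·C⁻¹ = kg·m²·s⁻³·A⁻¹
  (5) kg·m·s⁻²
All reduce to kg·m²·s⁻³·A⁻¹ except (5), which is kg·m·s⁻².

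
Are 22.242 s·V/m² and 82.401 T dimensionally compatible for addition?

In SI base units:
  22.242 s·V/m²:  V·s·m⁻² = J·C⁻¹·s·m⁻² = kg·s⁻²·A⁻¹
  82.401 T:  T = Wb·m⁻² = kg·s⁻²·A⁻¹
Both are kg·s⁻²·A⁻¹, so they have the same dimensions and can be added.

Yes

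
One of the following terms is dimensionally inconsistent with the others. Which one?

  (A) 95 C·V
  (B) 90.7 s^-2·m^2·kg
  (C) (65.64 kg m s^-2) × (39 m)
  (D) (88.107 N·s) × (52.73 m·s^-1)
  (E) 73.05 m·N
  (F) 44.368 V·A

(F)

Reduce each to base SI dimensions:
  (A) C·V = s·A·J·C⁻¹ = kg·m²·s⁻²
  (B) kg·m²·s⁻²
  (C) [kg·m·s⁻²] · [m] = kg·m²·s⁻²
  (D) [kg·m·s⁻¹] · [m·s⁻¹] = kg·m²·s⁻²
  (E) N·m = kg·m·s⁻²·m = kg·m²·s⁻²
  (F) V·A = J·C⁻¹·A = kg·m²·s⁻³
All reduce to kg·m²·s⁻² except (F), which is kg·m²·s⁻³.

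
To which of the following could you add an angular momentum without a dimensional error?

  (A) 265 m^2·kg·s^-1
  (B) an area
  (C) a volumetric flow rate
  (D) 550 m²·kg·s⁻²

Reference: [angular momentum] = kg·m²·s⁻¹.
Each option:
  (A) kg·m²·s⁻¹  ← same
  (B) [area] = m²
  (C) [volumetric flow rate] = m³·s⁻¹
  (D) kg·m²·s⁻²
Only (A) matches kg·m²·s⁻¹.

(A)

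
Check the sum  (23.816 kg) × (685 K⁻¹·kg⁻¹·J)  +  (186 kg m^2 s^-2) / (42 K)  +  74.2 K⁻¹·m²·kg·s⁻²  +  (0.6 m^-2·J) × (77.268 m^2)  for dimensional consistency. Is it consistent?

Expand each in SI base units:
  (23.816 kg) × (685 K⁻¹·kg⁻¹·J):  [kg] · [m²·s⁻²·K⁻¹] = kg·m²·s⁻²·K⁻¹
  (186 kg m^2 s^-2) / (42 K):  [kg·m²·s⁻²] / [K] = kg·m²·s⁻²·K⁻¹
  74.2 K⁻¹·m²·kg·s⁻²:  kg·m²·s⁻²·K⁻¹
  (0.6 m^-2·J) × (77.268 m^2):  [kg·s⁻²] · [m²] = kg·m²·s⁻²
The terms do not share a single dimension (kg·m²·s⁻² vs kg·m²·s⁻²·K⁻¹).

No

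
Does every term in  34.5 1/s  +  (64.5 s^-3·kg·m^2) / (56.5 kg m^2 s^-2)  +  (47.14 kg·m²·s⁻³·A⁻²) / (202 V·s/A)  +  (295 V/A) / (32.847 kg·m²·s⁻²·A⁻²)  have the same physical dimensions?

Yes

Reduce each to base SI dimensions:
  34.5 1/s:  s⁻¹
  (64.5 s^-3·kg·m^2) / (56.5 kg m^2 s^-2):  [kg·m²·s⁻³] / [kg·m²·s⁻²] = s⁻¹
  (47.14 kg·m²·s⁻³·A⁻²) / (202 V·s/A):  [kg·m²·s⁻³·A⁻²] / [kg·m²·s⁻²·A⁻²] = s⁻¹
  (295 V/A) / (32.847 kg·m²·s⁻²·A⁻²):  [kg·m²·s⁻³·A⁻²] / [kg·m²·s⁻²·A⁻²] = s⁻¹
Every term reduces to s⁻¹.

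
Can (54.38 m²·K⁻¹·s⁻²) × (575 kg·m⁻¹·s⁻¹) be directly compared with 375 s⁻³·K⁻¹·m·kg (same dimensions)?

Reduce each to base SI dimensions:
  (54.38 m²·K⁻¹·s⁻²) × (575 kg·m⁻¹·s⁻¹):  [m²·s⁻²·K⁻¹] · [kg·m⁻¹·s⁻¹] = kg·m·s⁻³·K⁻¹
  375 s⁻³·K⁻¹·m·kg:  kg·m·s⁻³·K⁻¹
Both are kg·m·s⁻³·K⁻¹, so they have the same dimensions and can be added.

Yes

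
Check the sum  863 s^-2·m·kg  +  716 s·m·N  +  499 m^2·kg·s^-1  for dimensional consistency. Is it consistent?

Reduce each to base SI dimensions:
  863 s^-2·m·kg:  kg·m·s⁻²
  716 s·m·N:  N·m·s = kg·m·s⁻²·m·s = kg·m²·s⁻¹
  499 m^2·kg·s^-1:  kg·m²·s⁻¹
The terms do not share a single dimension (kg·m²·s⁻¹ vs kg·m·s⁻²).

No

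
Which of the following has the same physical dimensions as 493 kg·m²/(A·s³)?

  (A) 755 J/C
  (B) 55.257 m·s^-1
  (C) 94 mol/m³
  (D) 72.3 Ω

(A)

Reference: kg·m²·s⁻³·A⁻¹.
Each option:
  (A) J·C⁻¹ = N·m·(s·A)⁻¹ = kg·m²·s⁻³·A⁻¹  ← same
  (B) m·s⁻¹
  (C) mol·m⁻³ = m⁻³·mol
  (D) Ω = V·A⁻¹ = kg·m²·s⁻³·A⁻²
Only (A) matches kg·m²·s⁻³·A⁻¹.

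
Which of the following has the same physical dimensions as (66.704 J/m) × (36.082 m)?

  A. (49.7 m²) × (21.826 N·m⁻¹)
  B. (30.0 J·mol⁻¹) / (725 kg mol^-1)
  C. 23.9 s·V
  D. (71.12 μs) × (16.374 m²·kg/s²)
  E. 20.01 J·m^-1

A.

Reference: [kg·m·s⁻²] · [m] = kg·m²·s⁻².
Each option:
  A. [m²] · [kg·s⁻²] = kg·m²·s⁻²  ← same
  B. [kg·m²·s⁻²·mol⁻¹] / [kg·mol⁻¹] = m²·s⁻²
  C. V·s = J·C⁻¹·s = kg·m²·s⁻²·A⁻¹
  D. [s] · [kg·m²·s⁻²] = kg·m²·s⁻¹
  E. J·m⁻¹ = N·m·m⁻¹ = kg·m·s⁻²
Only A. matches kg·m²·s⁻².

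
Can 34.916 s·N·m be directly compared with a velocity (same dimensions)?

No

Work out the base dimensions of each:
  34.916 s·N·m:  N·m·s = kg·m·s⁻²·m·s = kg·m²·s⁻¹
  a velocity:  [velocity] = m·s⁻¹
kg·m²·s⁻¹ ≠ m·s⁻¹, so they cannot be added.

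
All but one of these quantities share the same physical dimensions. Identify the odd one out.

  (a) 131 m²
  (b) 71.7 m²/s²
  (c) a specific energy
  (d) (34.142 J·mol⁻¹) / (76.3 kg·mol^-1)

(a)

Dimensions:
  (a) m²
  (b) m²·s⁻²
  (c) [specific energy] = m²·s⁻²
  (d) [kg·m²·s⁻²·mol⁻¹] / [kg·mol⁻¹] = m²·s⁻²
All reduce to m²·s⁻² except (a), which is m².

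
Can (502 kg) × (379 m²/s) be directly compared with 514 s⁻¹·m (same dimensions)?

No

Reduce each to base SI dimensions:
  (502 kg) × (379 m²/s):  [kg] · [m²·s⁻¹] = kg·m²·s⁻¹
  514 s⁻¹·m:  m·s⁻¹
kg·m²·s⁻¹ ≠ m·s⁻¹, so they cannot be added.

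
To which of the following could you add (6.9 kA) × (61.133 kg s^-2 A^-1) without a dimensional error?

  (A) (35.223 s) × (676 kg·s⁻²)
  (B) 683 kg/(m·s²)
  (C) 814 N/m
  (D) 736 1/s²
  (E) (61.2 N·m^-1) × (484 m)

Reference: [A] · [kg·s⁻²·A⁻¹] = kg·s⁻².
Each option:
  (A) [s] · [kg·s⁻²] = kg·s⁻¹
  (B) kg·m⁻¹·s⁻²
  (C) N·m⁻¹ = kg·m·s⁻²·m⁻¹ = kg·s⁻²  ← same
  (D) s⁻²
  (E) [kg·s⁻²] · [m] = kg·m·s⁻²
Only (C) matches kg·s⁻².

(C)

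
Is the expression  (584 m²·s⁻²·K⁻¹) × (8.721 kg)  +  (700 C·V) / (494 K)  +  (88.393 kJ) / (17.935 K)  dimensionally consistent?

Dimensions:
  (584 m²·s⁻²·K⁻¹) × (8.721 kg):  [m²·s⁻²·K⁻¹] · [kg] = kg·m²·s⁻²·K⁻¹
  (700 C·V) / (494 K):  [kg·m²·s⁻²] / [K] = kg·m²·s⁻²·K⁻¹
  (88.393 kJ) / (17.935 K):  [kg·m²·s⁻²] / [K] = kg·m²·s⁻²·K⁻¹
Every term reduces to kg·m²·s⁻²·K⁻¹.

Yes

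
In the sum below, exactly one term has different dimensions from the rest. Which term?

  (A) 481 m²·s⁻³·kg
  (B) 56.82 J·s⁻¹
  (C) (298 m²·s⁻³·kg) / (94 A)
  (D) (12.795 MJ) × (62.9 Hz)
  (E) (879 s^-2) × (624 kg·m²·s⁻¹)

(C)

Reduce each to base SI dimensions:
  (A) kg·m²·s⁻³
  (B) J·s⁻¹ = N·m·s⁻¹ = kg·m²·s⁻³
  (C) [kg·m²·s⁻³] / [A] = kg·m²·s⁻³·A⁻¹
  (D) [kg·m²·s⁻²] · [s⁻¹] = kg·m²·s⁻³
  (E) [s⁻²] · [kg·m²·s⁻¹] = kg·m²·s⁻³
All reduce to kg·m²·s⁻³ except (C), which is kg·m²·s⁻³·A⁻¹.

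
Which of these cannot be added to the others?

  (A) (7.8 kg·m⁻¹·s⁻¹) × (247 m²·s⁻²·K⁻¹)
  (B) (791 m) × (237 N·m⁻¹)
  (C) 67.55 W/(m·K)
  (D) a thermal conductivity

(B)

Reduce each to base SI dimensions:
  (A) [kg·m⁻¹·s⁻¹] · [m²·s⁻²·K⁻¹] = kg·m·s⁻³·K⁻¹
  (B) [m] · [kg·s⁻²] = kg·m·s⁻²
  (C) W·m⁻¹·K⁻¹ = J·s⁻¹·m⁻¹·K⁻¹ = kg·m·s⁻³·K⁻¹
  (D) [thermal conductivity] = kg·m·s⁻³·K⁻¹
All reduce to kg·m·s⁻³·K⁻¹ except (B), which is kg·m·s⁻².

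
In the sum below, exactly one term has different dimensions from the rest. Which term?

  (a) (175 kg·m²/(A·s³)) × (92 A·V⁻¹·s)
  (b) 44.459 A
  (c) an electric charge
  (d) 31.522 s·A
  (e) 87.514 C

(b)

Work out the base dimensions of each:
  (a) [kg·m²·s⁻³·A⁻¹] · [kg⁻¹·m⁻²·s⁴·A²] = s·A
  (b) A
  (c) [electric charge] = s·A
  (d) A·s = s·A
  (e) C = s·A
All reduce to s·A except (b), which is A.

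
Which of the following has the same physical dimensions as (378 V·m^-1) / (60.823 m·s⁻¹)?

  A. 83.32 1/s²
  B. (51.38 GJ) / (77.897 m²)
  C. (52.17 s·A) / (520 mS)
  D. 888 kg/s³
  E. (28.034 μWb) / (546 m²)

E.

Reference: [kg·m·s⁻³·A⁻¹] / [m·s⁻¹] = kg·s⁻²·A⁻¹.
Each option:
  A. s⁻²
  B. [kg·m²·s⁻²] / [m²] = kg·s⁻²
  C. [s·A] / [kg⁻¹·m⁻²·s³·A²] = kg·m²·s⁻²·A⁻¹
  D. kg·s⁻³
  E. [kg·m²·s⁻²·A⁻¹] / [m²] = kg·s⁻²·A⁻¹  ← same
Only E. matches kg·s⁻²·A⁻¹.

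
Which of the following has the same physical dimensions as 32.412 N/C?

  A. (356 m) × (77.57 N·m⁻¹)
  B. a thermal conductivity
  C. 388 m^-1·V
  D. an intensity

Reference: N·C⁻¹ = kg·m·s⁻²·(s·A)⁻¹ = kg·m·s⁻³·A⁻¹.
Each option:
  A. [m] · [kg·s⁻²] = kg·m·s⁻²
  B. [thermal conductivity] = kg·m·s⁻³·K⁻¹
  C. V·m⁻¹ = J·C⁻¹·m⁻¹ = kg·m·s⁻³·A⁻¹  ← same
  D. [intensity] = kg·s⁻³
Only C. matches kg·m·s⁻³·A⁻¹.

C.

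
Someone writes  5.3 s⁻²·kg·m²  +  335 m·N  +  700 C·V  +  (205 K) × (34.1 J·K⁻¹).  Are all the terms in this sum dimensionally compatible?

Yes

Reduce each to base SI dimensions:
  5.3 s⁻²·kg·m²:  kg·m²·s⁻²
  335 m·N:  N·m = kg·m·s⁻²·m = kg·m²·s⁻²
  700 C·V:  C·V = s·A·J·C⁻¹ = kg·m²·s⁻²
  (205 K) × (34.1 J·K⁻¹):  [K] · [kg·m²·s⁻²·K⁻¹] = kg·m²·s⁻²
Every term reduces to kg·m²·s⁻².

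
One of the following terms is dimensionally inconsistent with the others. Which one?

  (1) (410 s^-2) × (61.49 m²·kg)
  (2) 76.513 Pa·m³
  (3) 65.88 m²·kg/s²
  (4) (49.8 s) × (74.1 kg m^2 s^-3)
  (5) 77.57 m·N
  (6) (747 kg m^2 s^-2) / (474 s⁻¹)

(6)

Reduce each to base SI dimensions:
  (1) [s⁻²] · [kg·m²] = kg·m²·s⁻²
  (2) Pa·m³ = N·m⁻²·m³ = kg·m²·s⁻²
  (3) kg·m²·s⁻²
  (4) [s] · [kg·m²·s⁻³] = kg·m²·s⁻²
  (5) N·m = kg·m·s⁻²·m = kg·m²·s⁻²
  (6) [kg·m²·s⁻²] / [s⁻¹] = kg·m²·s⁻¹
All reduce to kg·m²·s⁻² except (6), which is kg·m²·s⁻¹.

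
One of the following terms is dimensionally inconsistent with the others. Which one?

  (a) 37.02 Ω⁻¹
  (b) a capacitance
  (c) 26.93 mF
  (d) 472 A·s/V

(a)

Expand each in SI base units:
  (a) Ω⁻¹ = (V·A⁻¹)⁻¹ = kg⁻¹·m⁻²·s³·A²
  (b) [capacitance] = kg⁻¹·m⁻²·s⁴·A²
  (c) F = C·V⁻¹ = kg⁻¹·m⁻²·s⁴·A²
  (d) A·s·V⁻¹ = A·s·(J·C⁻¹)⁻¹ = kg⁻¹·m⁻²·s⁴·A²
All reduce to kg⁻¹·m⁻²·s⁴·A² except (a), which is kg⁻¹·m⁻²·s³·A².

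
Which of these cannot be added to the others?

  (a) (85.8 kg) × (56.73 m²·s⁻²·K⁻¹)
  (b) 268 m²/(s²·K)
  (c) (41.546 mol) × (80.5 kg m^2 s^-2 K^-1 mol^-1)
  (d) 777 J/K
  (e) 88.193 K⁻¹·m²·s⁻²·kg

(b)

Dimensions:
  (a) [kg] · [m²·s⁻²·K⁻¹] = kg·m²·s⁻²·K⁻¹
  (b) m²·s⁻²·K⁻¹
  (c) [mol] · [kg·m²·s⁻²·K⁻¹·mol⁻¹] = kg·m²·s⁻²·K⁻¹
  (d) J·K⁻¹ = N·m·K⁻¹ = kg·m²·s⁻²·K⁻¹
  (e) kg·m²·s⁻²·K⁻¹
All reduce to kg·m²·s⁻²·K⁻¹ except (b), which is m²·s⁻²·K⁻¹.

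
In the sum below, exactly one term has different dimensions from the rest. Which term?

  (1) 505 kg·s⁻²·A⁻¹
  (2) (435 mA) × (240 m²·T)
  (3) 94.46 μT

(2)

Work out the base dimensions of each:
  (1) kg·s⁻²·A⁻¹
  (2) [A] · [kg·m²·s⁻²·A⁻¹] = kg·m²·s⁻²
  (3) T = Wb·m⁻² = kg·s⁻²·A⁻¹
All reduce to kg·s⁻²·A⁻¹ except (2), which is kg·m²·s⁻².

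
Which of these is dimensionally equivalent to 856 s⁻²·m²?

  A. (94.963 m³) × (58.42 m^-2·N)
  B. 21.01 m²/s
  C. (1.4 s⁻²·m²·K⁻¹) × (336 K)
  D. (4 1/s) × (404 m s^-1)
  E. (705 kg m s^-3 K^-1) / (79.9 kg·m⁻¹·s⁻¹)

Reference: m²·s⁻².
Each option:
  A. [m³] · [kg·m⁻¹·s⁻²] = kg·m²·s⁻²
  B. m²·s⁻¹
  C. [m²·s⁻²·K⁻¹] · [K] = m²·s⁻²  ← same
  D. [s⁻¹] · [m·s⁻¹] = m·s⁻²
  E. [kg·m·s⁻³·K⁻¹] / [kg·m⁻¹·s⁻¹] = m²·s⁻²·K⁻¹
Only C. matches m²·s⁻².

C.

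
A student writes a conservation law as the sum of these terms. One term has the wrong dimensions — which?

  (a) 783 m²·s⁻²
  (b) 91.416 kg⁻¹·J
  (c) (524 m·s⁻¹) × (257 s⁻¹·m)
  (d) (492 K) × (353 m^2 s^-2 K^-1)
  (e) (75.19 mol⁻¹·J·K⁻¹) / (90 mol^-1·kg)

In SI base units:
  (a) m²·s⁻²
  (b) J·kg⁻¹ = N·m·kg⁻¹ = m²·s⁻²
  (c) [m·s⁻¹] · [m·s⁻¹] = m²·s⁻²
  (d) [K] · [m²·s⁻²·K⁻¹] = m²·s⁻²
  (e) [kg·m²·s⁻²·K⁻¹·mol⁻¹] / [kg·mol⁻¹] = m²·s⁻²·K⁻¹
All reduce to m²·s⁻² except (e), which is m²·s⁻²·K⁻¹.

(e)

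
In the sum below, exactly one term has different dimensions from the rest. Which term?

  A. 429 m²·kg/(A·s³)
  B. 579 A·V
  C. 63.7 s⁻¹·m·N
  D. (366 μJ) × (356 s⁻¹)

A.

Work out the base dimensions of each:
  A. kg·m²·s⁻³·A⁻¹
  B. V·A = J·C⁻¹·A = kg·m²·s⁻³
  C. N·m·s⁻¹ = kg·m·s⁻²·m·s⁻¹ = kg·m²·s⁻³
  D. [kg·m²·s⁻²] · [s⁻¹] = kg·m²·s⁻³
All reduce to kg·m²·s⁻³ except A., which is kg·m²·s⁻³·A⁻¹.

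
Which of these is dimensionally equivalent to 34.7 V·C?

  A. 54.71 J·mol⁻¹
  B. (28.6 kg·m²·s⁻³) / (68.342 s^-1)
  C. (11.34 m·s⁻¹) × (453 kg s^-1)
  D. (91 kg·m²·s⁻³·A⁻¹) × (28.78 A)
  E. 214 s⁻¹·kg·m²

B.

Reference: C·V = s·A·J·C⁻¹ = kg·m²·s⁻².
Each option:
  A. J·mol⁻¹ = N·m·mol⁻¹ = kg·m²·s⁻²·mol⁻¹
  B. [kg·m²·s⁻³] / [s⁻¹] = kg·m²·s⁻²  ← same
  C. [m·s⁻¹] · [kg·s⁻¹] = kg·m·s⁻²
  D. [kg·m²·s⁻³·A⁻¹] · [A] = kg·m²·s⁻³
  E. kg·m²·s⁻¹
Only B. matches kg·m²·s⁻².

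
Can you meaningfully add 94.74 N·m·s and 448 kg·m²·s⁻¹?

Reduce each to base SI dimensions:
  94.74 N·m·s:  N·m·s = kg·m·s⁻²·m·s = kg·m²·s⁻¹
  448 kg·m²·s⁻¹:  kg·m²·s⁻¹
Both are kg·m²·s⁻¹, so they have the same dimensions and can be added.

Yes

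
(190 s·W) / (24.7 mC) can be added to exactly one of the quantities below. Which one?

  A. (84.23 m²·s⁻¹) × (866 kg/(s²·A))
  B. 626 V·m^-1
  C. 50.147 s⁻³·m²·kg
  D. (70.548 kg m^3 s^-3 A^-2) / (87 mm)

Reference: [kg·m²·s⁻²] / [s·A] = kg·m²·s⁻³·A⁻¹.
Each option:
  A. [m²·s⁻¹] · [kg·s⁻²·A⁻¹] = kg·m²·s⁻³·A⁻¹  ← same
  B. V·m⁻¹ = J·C⁻¹·m⁻¹ = kg·m·s⁻³·A⁻¹
  C. kg·m²·s⁻³
  D. [kg·m³·s⁻³·A⁻²] / [m] = kg·m²·s⁻³·A⁻²
Only A. matches kg·m²·s⁻³·A⁻¹.

A.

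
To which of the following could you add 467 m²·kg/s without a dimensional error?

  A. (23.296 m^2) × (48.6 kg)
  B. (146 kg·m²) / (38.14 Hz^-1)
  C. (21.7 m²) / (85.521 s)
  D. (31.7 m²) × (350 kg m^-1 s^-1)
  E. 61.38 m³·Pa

B.

Reference: kg·m²·s⁻¹.
Each option:
  A. [m²] · [kg] = kg·m²
  B. [kg·m²] / [s] = kg·m²·s⁻¹  ← same
  C. [m²] / [s] = m²·s⁻¹
  D. [m²] · [kg·m⁻¹·s⁻¹] = kg·m·s⁻¹
  E. Pa·m³ = N·m⁻²·m³ = kg·m²·s⁻²
Only B. matches kg·m²·s⁻¹.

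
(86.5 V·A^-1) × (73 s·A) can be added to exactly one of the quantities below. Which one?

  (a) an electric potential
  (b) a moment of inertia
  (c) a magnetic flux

(c)

Reference: [kg·m²·s⁻³·A⁻²] · [s·A] = kg·m²·s⁻²·A⁻¹.
Each option:
  (a) [electric potential] = kg·m²·s⁻³·A⁻¹
  (b) [moment of inertia] = kg·m²
  (c) [magnetic flux] = kg·m²·s⁻²·A⁻¹  ← same
Only (c) matches kg·m²·s⁻²·A⁻¹.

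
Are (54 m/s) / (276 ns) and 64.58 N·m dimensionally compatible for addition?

No

Reduce each to base SI dimensions:
  (54 m/s) / (276 ns):  [m·s⁻¹] / [s] = m·s⁻²
  64.58 N·m:  N·m = kg·m·s⁻²·m = kg·m²·s⁻²
m·s⁻² ≠ kg·m²·s⁻², so they cannot be added.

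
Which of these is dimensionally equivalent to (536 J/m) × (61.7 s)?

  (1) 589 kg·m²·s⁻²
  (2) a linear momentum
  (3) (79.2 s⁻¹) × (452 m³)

Reference: [kg·m·s⁻²] · [s] = kg·m·s⁻¹.
Each option:
  (1) kg·m²·s⁻²
  (2) [linear momentum] = kg·m·s⁻¹  ← same
  (3) [s⁻¹] · [m³] = m³·s⁻¹
Only (2) matches kg·m·s⁻¹.

(2)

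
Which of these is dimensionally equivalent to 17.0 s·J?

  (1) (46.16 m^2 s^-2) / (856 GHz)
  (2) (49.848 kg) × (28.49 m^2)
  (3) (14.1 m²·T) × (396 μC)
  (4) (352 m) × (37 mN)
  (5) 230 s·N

Reference: J·s = N·m·s = kg·m²·s⁻¹.
Each option:
  (1) [m²·s⁻²] / [s⁻¹] = m²·s⁻¹
  (2) [kg] · [m²] = kg·m²
  (3) [kg·m²·s⁻²·A⁻¹] · [s·A] = kg·m²·s⁻¹  ← same
  (4) [m] · [kg·m·s⁻²] = kg·m²·s⁻²
  (5) N·s = kg·m·s⁻²·s = kg·m·s⁻¹
Only (3) matches kg·m²·s⁻¹.

(3)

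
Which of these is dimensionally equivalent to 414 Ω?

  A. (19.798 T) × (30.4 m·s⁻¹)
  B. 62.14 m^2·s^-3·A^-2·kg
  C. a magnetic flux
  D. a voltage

B.

Reference: Ω = V·A⁻¹ = kg·m²·s⁻³·A⁻².
Each option:
  A. [kg·s⁻²·A⁻¹] · [m·s⁻¹] = kg·m·s⁻³·A⁻¹
  B. kg·m²·s⁻³·A⁻²  ← same
  C. [magnetic flux] = kg·m²·s⁻²·A⁻¹
  D. [voltage] = kg·m²·s⁻³·A⁻¹
Only B. matches kg·m²·s⁻³·A⁻².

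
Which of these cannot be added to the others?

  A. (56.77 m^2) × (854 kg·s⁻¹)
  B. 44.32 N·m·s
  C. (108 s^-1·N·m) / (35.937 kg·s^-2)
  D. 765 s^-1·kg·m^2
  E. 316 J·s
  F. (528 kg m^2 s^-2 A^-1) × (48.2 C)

Expand each in SI base units:
  A. [m²] · [kg·s⁻¹] = kg·m²·s⁻¹
  B. N·m·s = kg·m·s⁻²·m·s = kg·m²·s⁻¹
  C. [kg·m²·s⁻³] / [kg·s⁻²] = m²·s⁻¹
  D. kg·m²·s⁻¹
  E. J·s = N·m·s = kg·m²·s⁻¹
  F. [kg·m²·s⁻²·A⁻¹] · [s·A] = kg·m²·s⁻¹
All reduce to kg·m²·s⁻¹ except C., which is m²·s⁻¹.

C.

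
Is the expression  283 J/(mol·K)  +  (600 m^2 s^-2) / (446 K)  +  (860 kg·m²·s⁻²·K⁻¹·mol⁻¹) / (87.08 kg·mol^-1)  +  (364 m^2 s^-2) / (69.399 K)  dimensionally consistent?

No

In SI base units:
  283 J/(mol·K):  J·mol⁻¹·K⁻¹ = N·m·mol⁻¹·K⁻¹ = kg·m²·s⁻²·K⁻¹·mol⁻¹
  (600 m^2 s^-2) / (446 K):  [m²·s⁻²] / [K] = m²·s⁻²·K⁻¹
  (860 kg·m²·s⁻²·K⁻¹·mol⁻¹) / (87.08 kg·mol^-1):  [kg·m²·s⁻²·K⁻¹·mol⁻¹] / [kg·mol⁻¹] = m²·s⁻²·K⁻¹
  (364 m^2 s^-2) / (69.399 K):  [m²·s⁻²] / [K] = m²·s⁻²·K⁻¹
The terms do not share a single dimension (kg·m²·s⁻²·K⁻¹·mol⁻¹ vs m²·s⁻²·K⁻¹).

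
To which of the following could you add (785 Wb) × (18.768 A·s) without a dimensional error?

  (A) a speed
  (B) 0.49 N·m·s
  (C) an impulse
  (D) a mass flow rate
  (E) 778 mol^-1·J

Reference: [kg·m²·s⁻²·A⁻¹] · [s·A] = kg·m²·s⁻¹.
Each option:
  (A) [speed] = m·s⁻¹
  (B) N·m·s = kg·m·s⁻²·m·s = kg·m²·s⁻¹  ← same
  (C) [impulse] = kg·m·s⁻¹
  (D) [mass flow rate] = kg·s⁻¹
  (E) J·mol⁻¹ = N·m·mol⁻¹ = kg·m²·s⁻²·mol⁻¹
Only (B) matches kg·m²·s⁻¹.

(B)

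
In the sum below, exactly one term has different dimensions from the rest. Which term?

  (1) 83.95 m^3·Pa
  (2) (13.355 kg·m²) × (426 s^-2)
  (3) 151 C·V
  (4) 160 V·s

(4)

Dimensions:
  (1) Pa·m³ = N·m⁻²·m³ = kg·m²·s⁻²
  (2) [kg·m²] · [s⁻²] = kg·m²·s⁻²
  (3) C·V = s·A·J·C⁻¹ = kg·m²·s⁻²
  (4) V·s = J·C⁻¹·s = kg·m²·s⁻²·A⁻¹
All reduce to kg·m²·s⁻² except (4), which is kg·m²·s⁻²·A⁻¹.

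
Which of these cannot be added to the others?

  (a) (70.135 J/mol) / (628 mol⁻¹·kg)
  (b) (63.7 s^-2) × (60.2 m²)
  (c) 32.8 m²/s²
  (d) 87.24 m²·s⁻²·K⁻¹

In SI base units:
  (a) [kg·m²·s⁻²·mol⁻¹] / [kg·mol⁻¹] = m²·s⁻²
  (b) [s⁻²] · [m²] = m²·s⁻²
  (c) m²·s⁻²
  (d) m²·s⁻²·K⁻¹
All reduce to m²·s⁻² except (d), which is m²·s⁻²·K⁻¹.

(d)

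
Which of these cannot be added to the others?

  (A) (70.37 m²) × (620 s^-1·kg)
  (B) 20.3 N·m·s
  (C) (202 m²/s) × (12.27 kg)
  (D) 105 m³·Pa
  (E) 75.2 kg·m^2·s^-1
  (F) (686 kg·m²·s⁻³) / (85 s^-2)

(D)

Expand each in SI base units:
  (A) [m²] · [kg·s⁻¹] = kg·m²·s⁻¹
  (B) N·m·s = kg·m·s⁻²·m·s = kg·m²·s⁻¹
  (C) [m²·s⁻¹] · [kg] = kg·m²·s⁻¹
  (D) Pa·m³ = N·m⁻²·m³ = kg·m²·s⁻²
  (E) kg·m²·s⁻¹
  (F) [kg·m²·s⁻³] / [s⁻²] = kg·m²·s⁻¹
All reduce to kg·m²·s⁻¹ except (D), which is kg·m²·s⁻².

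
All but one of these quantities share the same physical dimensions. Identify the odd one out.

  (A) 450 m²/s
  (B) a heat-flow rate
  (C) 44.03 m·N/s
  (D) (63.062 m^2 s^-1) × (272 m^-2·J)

In SI base units:
  (A) m²·s⁻¹
  (B) [heat-flow rate] = kg·m²·s⁻³
  (C) N·m·s⁻¹ = kg·m·s⁻²·m·s⁻¹ = kg·m²·s⁻³
  (D) [m²·s⁻¹] · [kg·s⁻²] = kg·m²·s⁻³
All reduce to kg·m²·s⁻³ except (A), which is m²·s⁻¹.

(A)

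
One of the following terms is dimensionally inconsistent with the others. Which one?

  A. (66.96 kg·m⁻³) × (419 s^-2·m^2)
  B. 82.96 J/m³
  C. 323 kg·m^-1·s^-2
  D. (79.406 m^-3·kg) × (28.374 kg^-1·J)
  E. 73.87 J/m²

E.

Dimensions:
  A. [kg·m⁻³] · [m²·s⁻²] = kg·m⁻¹·s⁻²
  B. J·m⁻³ = N·m·m⁻³ = kg·m⁻¹·s⁻²
  C. kg·m⁻¹·s⁻²
  D. [kg·m⁻³] · [m²·s⁻²] = kg·m⁻¹·s⁻²
  E. J·m⁻² = N·m·m⁻² = kg·s⁻²
All reduce to kg·m⁻¹·s⁻² except E., which is kg·s⁻².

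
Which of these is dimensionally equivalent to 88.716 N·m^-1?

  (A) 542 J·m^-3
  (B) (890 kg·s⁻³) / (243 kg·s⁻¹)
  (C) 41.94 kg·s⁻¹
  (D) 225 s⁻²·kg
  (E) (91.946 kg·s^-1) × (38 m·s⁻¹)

(D)

Reference: N·m⁻¹ = kg·m·s⁻²·m⁻¹ = kg·s⁻².
Each option:
  (A) J·m⁻³ = N·m·m⁻³ = kg·m⁻¹·s⁻²
  (B) [kg·s⁻³] / [kg·s⁻¹] = s⁻²
  (C) kg·s⁻¹
  (D) kg·s⁻²  ← same
  (E) [kg·s⁻¹] · [m·s⁻¹] = kg·m·s⁻²
Only (D) matches kg·s⁻².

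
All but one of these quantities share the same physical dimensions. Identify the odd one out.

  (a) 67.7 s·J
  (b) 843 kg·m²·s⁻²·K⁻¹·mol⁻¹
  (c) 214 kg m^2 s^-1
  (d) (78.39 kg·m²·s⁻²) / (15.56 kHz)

Reduce each to base SI dimensions:
  (a) J·s = N·m·s = kg·m²·s⁻¹
  (b) kg·m²·s⁻²·K⁻¹·mol⁻¹
  (c) kg·m²·s⁻¹
  (d) [kg·m²·s⁻²] / [s⁻¹] = kg·m²·s⁻¹
All reduce to kg·m²·s⁻¹ except (b), which is kg·m²·s⁻²·K⁻¹·mol⁻¹.

(b)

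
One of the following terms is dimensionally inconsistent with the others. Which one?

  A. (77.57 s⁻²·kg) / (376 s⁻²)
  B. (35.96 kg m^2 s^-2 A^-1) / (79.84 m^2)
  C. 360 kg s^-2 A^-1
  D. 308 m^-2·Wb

Dimensions:
  A. [kg·s⁻²] / [s⁻²] = kg
  B. [kg·m²·s⁻²·A⁻¹] / [m²] = kg·s⁻²·A⁻¹
  C. kg·s⁻²·A⁻¹
  D. Wb·m⁻² = V·s·m⁻² = kg·s⁻²·A⁻¹
All reduce to kg·s⁻²·A⁻¹ except A., which is kg.

A.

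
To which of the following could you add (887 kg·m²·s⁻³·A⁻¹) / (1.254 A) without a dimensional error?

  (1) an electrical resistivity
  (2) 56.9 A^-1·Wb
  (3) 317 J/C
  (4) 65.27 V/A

Reference: [kg·m²·s⁻³·A⁻¹] / [A] = kg·m²·s⁻³·A⁻².
Each option:
  (1) [electrical resistivity] = kg·m³·s⁻³·A⁻²
  (2) Wb·A⁻¹ = V·s·A⁻¹ = kg·m²·s⁻²·A⁻²
  (3) J·C⁻¹ = N·m·(s·A)⁻¹ = kg·m²·s⁻³·A⁻¹
  (4) V·A⁻¹ = J·C⁻¹·A⁻¹ = kg·m²·s⁻³·A⁻²  ← same
Only (4) matches kg·m²·s⁻³·A⁻².

(4)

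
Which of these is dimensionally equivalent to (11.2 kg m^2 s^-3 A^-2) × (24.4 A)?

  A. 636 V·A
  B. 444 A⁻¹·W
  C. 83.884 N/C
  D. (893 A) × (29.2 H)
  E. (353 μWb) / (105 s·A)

Reference: [kg·m²·s⁻³·A⁻²] · [A] = kg·m²·s⁻³·A⁻¹.
Each option:
  A. V·A = J·C⁻¹·A = kg·m²·s⁻³
  B. W·A⁻¹ = J·s⁻¹·A⁻¹ = kg·m²·s⁻³·A⁻¹  ← same
  C. N·C⁻¹ = kg·m·s⁻²·(s·A)⁻¹ = kg·m·s⁻³·A⁻¹
  D. [A] · [kg·m²·s⁻²·A⁻²] = kg·m²·s⁻²·A⁻¹
  E. [kg·m²·s⁻²·A⁻¹] / [s·A] = kg·m²·s⁻³·A⁻²
Only B. matches kg·m²·s⁻³·A⁻¹.

B.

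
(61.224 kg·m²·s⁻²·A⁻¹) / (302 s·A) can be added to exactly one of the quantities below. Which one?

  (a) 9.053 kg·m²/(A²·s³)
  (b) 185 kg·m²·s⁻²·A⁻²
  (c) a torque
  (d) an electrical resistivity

(a)

Reference: [kg·m²·s⁻²·A⁻¹] / [s·A] = kg·m²·s⁻³·A⁻².
Each option:
  (a) kg·m²·s⁻³·A⁻²  ← same
  (b) kg·m²·s⁻²·A⁻²
  (c) [torque] = kg·m²·s⁻²
  (d) [electrical resistivity] = kg·m³·s⁻³·A⁻²
Only (a) matches kg·m²·s⁻³·A⁻².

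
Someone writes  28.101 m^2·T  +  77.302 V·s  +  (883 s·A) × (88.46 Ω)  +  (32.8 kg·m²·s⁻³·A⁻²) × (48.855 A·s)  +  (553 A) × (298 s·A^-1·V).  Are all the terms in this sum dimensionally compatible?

Yes

Expand each in SI base units:
  28.101 m^2·T:  T·m² = Wb·m⁻²·m² = kg·m²·s⁻²·A⁻¹
  77.302 V·s:  V·s = J·C⁻¹·s = kg·m²·s⁻²·A⁻¹
  (883 s·A) × (88.46 Ω):  [s·A] · [kg·m²·s⁻³·A⁻²] = kg·m²·s⁻²·A⁻¹
  (32.8 kg·m²·s⁻³·A⁻²) × (48.855 A·s):  [kg·m²·s⁻³·A⁻²] · [s·A] = kg·m²·s⁻²·A⁻¹
  (553 A) × (298 s·A^-1·V):  [A] · [kg·m²·s⁻²·A⁻²] = kg·m²·s⁻²·A⁻¹
Every term reduces to kg·m²·s⁻²·A⁻¹.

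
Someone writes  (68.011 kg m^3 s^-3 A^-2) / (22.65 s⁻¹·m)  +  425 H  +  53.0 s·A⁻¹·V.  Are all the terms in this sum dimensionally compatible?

Dimensions:
  (68.011 kg m^3 s^-3 A^-2) / (22.65 s⁻¹·m):  [kg·m³·s⁻³·A⁻²] / [m·s⁻¹] = kg·m²·s⁻²·A⁻²
  425 H:  H = V·s·A⁻¹ = kg·m²·s⁻²·A⁻²
  53.0 s·A⁻¹·V:  V·s·A⁻¹ = J·C⁻¹·s·A⁻¹ = kg·m²·s⁻²·A⁻²
Every term reduces to kg·m²·s⁻²·A⁻².

Yes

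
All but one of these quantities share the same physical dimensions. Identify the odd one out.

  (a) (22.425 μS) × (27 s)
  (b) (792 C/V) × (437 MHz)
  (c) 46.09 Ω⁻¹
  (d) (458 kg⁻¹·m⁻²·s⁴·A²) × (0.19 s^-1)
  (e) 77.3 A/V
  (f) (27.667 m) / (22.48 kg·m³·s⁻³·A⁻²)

(a)

Expand each in SI base units:
  (a) [kg⁻¹·m⁻²·s³·A²] · [s] = kg⁻¹·m⁻²·s⁴·A²
  (b) [kg⁻¹·m⁻²·s⁴·A²] · [s⁻¹] = kg⁻¹·m⁻²·s³·A²
  (c) Ω⁻¹ = (V·A⁻¹)⁻¹ = kg⁻¹·m⁻²·s³·A²
  (d) [kg⁻¹·m⁻²·s⁴·A²] · [s⁻¹] = kg⁻¹·m⁻²·s³·A²
  (e) A·V⁻¹ = A·(J·C⁻¹)⁻¹ = kg⁻¹·m⁻²·s³·A²
  (f) [m] / [kg·m³·s⁻³·A⁻²] = kg⁻¹·m⁻²·s³·A²
All reduce to kg⁻¹·m⁻²·s³·A² except (a), which is kg⁻¹·m⁻²·s⁴·A².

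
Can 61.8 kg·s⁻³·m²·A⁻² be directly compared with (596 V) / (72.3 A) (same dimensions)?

Work out the base dimensions of each:
  61.8 kg·s⁻³·m²·A⁻²:  kg·m²·s⁻³·A⁻²
  (596 V) / (72.3 A):  [kg·m²·s⁻³·A⁻¹] / [A] = kg·m²·s⁻³·A⁻²
Both are kg·m²·s⁻³·A⁻², so they have the same dimensions and can be added.

Yes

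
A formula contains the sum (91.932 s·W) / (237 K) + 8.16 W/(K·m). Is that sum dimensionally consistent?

No

Dimensions:
  (91.932 s·W) / (237 K):  [kg·m²·s⁻²] / [K] = kg·m²·s⁻²·K⁻¹
  8.16 W/(K·m):  W·m⁻¹·K⁻¹ = J·s⁻¹·m⁻¹·K⁻¹ = kg·m·s⁻³·K⁻¹
kg·m²·s⁻²·K⁻¹ ≠ kg·m·s⁻³·K⁻¹, so they cannot be added.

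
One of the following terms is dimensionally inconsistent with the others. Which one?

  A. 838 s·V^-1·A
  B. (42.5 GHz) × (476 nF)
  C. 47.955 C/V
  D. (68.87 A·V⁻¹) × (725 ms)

B.

In SI base units:
  A. A·s·V⁻¹ = A·s·(J·C⁻¹)⁻¹ = kg⁻¹·m⁻²·s⁴·A²
  B. [s⁻¹] · [kg⁻¹·m⁻²·s⁴·A²] = kg⁻¹·m⁻²·s³·A²
  C. C·V⁻¹ = s·A·(J·C⁻¹)⁻¹ = kg⁻¹·m⁻²·s⁴·A²
  D. [kg⁻¹·m⁻²·s³·A²] · [s] = kg⁻¹·m⁻²·s⁴·A²
All reduce to kg⁻¹·m⁻²·s⁴·A² except B., which is kg⁻¹·m⁻²·s³·A².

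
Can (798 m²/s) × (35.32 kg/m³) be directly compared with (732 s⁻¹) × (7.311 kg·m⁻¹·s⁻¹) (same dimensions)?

No

Reduce each to base SI dimensions:
  (798 m²/s) × (35.32 kg/m³):  [m²·s⁻¹] · [kg·m⁻³] = kg·m⁻¹·s⁻¹
  (732 s⁻¹) × (7.311 kg·m⁻¹·s⁻¹):  [s⁻¹] · [kg·m⁻¹·s⁻¹] = kg·m⁻¹·s⁻²
kg·m⁻¹·s⁻¹ ≠ kg·m⁻¹·s⁻², so they cannot be added.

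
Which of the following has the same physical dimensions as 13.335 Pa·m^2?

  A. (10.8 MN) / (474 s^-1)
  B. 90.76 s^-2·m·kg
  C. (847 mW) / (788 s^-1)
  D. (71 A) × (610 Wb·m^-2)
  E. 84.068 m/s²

Reference: Pa·m² = N·m⁻²·m² = kg·m·s⁻².
Each option:
  A. [kg·m·s⁻²] / [s⁻¹] = kg·m·s⁻¹
  B. kg·m·s⁻²  ← same
  C. [kg·m²·s⁻³] / [s⁻¹] = kg·m²·s⁻²
  D. [A] · [kg·s⁻²·A⁻¹] = kg·s⁻²
  E. m·s⁻²
Only B. matches kg·m·s⁻².

B.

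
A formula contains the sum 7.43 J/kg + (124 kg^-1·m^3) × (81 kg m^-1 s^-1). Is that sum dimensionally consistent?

Expand each in SI base units:
  7.43 J/kg:  J·kg⁻¹ = N·m·kg⁻¹ = m²·s⁻²
  (124 kg^-1·m^3) × (81 kg m^-1 s^-1):  [kg⁻¹·m³] · [kg·m⁻¹·s⁻¹] = m²·s⁻¹
m²·s⁻² ≠ m²·s⁻¹, so they cannot be added.

No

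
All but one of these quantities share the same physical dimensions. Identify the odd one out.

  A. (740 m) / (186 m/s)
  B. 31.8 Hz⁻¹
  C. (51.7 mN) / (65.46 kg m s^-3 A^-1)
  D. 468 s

Dimensions:
  A. [m] / [m·s⁻¹] = s
  B. Hz⁻¹ = (s⁻¹)⁻¹ = s
  C. [kg·m·s⁻²] / [kg·m·s⁻³·A⁻¹] = s·A
  D. s
All reduce to s except C., which is s·A.

C.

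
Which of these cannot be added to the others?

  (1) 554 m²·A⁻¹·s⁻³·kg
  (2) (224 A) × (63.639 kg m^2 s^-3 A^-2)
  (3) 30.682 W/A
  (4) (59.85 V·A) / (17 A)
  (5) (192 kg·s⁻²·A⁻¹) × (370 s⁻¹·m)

In SI base units:
  (1) kg·m²·s⁻³·A⁻¹
  (2) [A] · [kg·m²·s⁻³·A⁻²] = kg·m²·s⁻³·A⁻¹
  (3) W·A⁻¹ = J·s⁻¹·A⁻¹ = kg·m²·s⁻³·A⁻¹
  (4) [kg·m²·s⁻³] / [A] = kg·m²·s⁻³·A⁻¹
  (5) [kg·s⁻²·A⁻¹] · [m·s⁻¹] = kg·m·s⁻³·A⁻¹
All reduce to kg·m²·s⁻³·A⁻¹ except (5), which is kg·m·s⁻³·A⁻¹.

(5)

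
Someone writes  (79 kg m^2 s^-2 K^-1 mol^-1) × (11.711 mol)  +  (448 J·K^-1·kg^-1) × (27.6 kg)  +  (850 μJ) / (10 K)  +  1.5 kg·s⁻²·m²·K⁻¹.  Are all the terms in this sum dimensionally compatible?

In SI base units:
  (79 kg m^2 s^-2 K^-1 mol^-1) × (11.711 mol):  [kg·m²·s⁻²·K⁻¹·mol⁻¹] · [mol] = kg·m²·s⁻²·K⁻¹
  (448 J·K^-1·kg^-1) × (27.6 kg):  [m²·s⁻²·K⁻¹] · [kg] = kg·m²·s⁻²·K⁻¹
  (850 μJ) / (10 K):  [kg·m²·s⁻²] / [K] = kg·m²·s⁻²·K⁻¹
  1.5 kg·s⁻²·m²·K⁻¹:  kg·m²·s⁻²·K⁻¹
Every term reduces to kg·m²·s⁻²·K⁻¹.

Yes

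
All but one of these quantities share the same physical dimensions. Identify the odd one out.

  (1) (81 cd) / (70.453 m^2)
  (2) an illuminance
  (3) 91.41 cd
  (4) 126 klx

(3)

Dimensions:
  (1) [cd] / [m²] = m⁻²·cd
  (2) [illuminance] = m⁻²·cd
  (3) cd
  (4) lx = lm·m⁻² = m⁻²·cd
All reduce to m⁻²·cd except (3), which is cd.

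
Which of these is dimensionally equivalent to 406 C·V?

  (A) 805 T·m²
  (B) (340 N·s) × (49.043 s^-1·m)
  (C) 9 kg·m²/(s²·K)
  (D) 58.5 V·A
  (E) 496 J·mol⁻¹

(B)

Reference: C·V = s·A·J·C⁻¹ = kg·m²·s⁻².
Each option:
  (A) T·m² = Wb·m⁻²·m² = kg·m²·s⁻²·A⁻¹
  (B) [kg·m·s⁻¹] · [m·s⁻¹] = kg·m²·s⁻²  ← same
  (C) kg·m²·s⁻²·K⁻¹
  (D) V·A = J·C⁻¹·A = kg·m²·s⁻³
  (E) J·mol⁻¹ = N·m·mol⁻¹ = kg·m²·s⁻²·mol⁻¹
Only (B) matches kg·m²·s⁻².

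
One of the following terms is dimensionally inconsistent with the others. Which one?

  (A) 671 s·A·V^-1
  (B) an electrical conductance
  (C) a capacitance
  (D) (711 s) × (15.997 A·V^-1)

(B)

Reduce each to base SI dimensions:
  (A) A·s·V⁻¹ = A·s·(J·C⁻¹)⁻¹ = kg⁻¹·m⁻²·s⁴·A²
  (B) [electrical conductance] = kg⁻¹·m⁻²·s³·A²
  (C) [capacitance] = kg⁻¹·m⁻²·s⁴·A²
  (D) [s] · [kg⁻¹·m⁻²·s³·A²] = kg⁻¹·m⁻²·s⁴·A²
All reduce to kg⁻¹·m⁻²·s⁴·A² except (B), which is kg⁻¹·m⁻²·s³·A².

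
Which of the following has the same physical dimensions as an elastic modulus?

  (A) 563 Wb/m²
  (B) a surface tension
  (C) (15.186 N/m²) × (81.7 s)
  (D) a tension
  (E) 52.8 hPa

(E)

Reference: [elastic modulus] = kg·m⁻¹·s⁻².
Each option:
  (A) Wb·m⁻² = V·s·m⁻² = kg·s⁻²·A⁻¹
  (B) [surface tension] = kg·s⁻²
  (C) [kg·m⁻¹·s⁻²] · [s] = kg·m⁻¹·s⁻¹
  (D) [tension] = kg·m·s⁻²
  (E) Pa = N·m⁻² = kg·m⁻¹·s⁻²  ← same
Only (E) matches kg·m⁻¹·s⁻².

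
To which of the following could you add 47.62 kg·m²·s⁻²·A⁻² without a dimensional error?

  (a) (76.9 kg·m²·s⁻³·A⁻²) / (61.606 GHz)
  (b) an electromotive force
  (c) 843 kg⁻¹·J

Reference: kg·m²·s⁻²·A⁻².
Each option:
  (a) [kg·m²·s⁻³·A⁻²] / [s⁻¹] = kg·m²·s⁻²·A⁻²  ← same
  (b) [electromotive force] = kg·m²·s⁻³·A⁻¹
  (c) J·kg⁻¹ = N·m·kg⁻¹ = m²·s⁻²
Only (a) matches kg·m²·s⁻²·A⁻².

(a)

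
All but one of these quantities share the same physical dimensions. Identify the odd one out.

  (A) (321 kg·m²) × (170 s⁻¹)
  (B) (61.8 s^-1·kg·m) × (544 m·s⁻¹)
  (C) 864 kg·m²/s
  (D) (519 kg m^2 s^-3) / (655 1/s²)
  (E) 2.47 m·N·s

Reduce each to base SI dimensions:
  (A) [kg·m²] · [s⁻¹] = kg·m²·s⁻¹
  (B) [kg·m·s⁻¹] · [m·s⁻¹] = kg·m²·s⁻²
  (C) kg·m²·s⁻¹
  (D) [kg·m²·s⁻³] / [s⁻²] = kg·m²·s⁻¹
  (E) N·m·s = kg·m·s⁻²·m·s = kg·m²·s⁻¹
All reduce to kg·m²·s⁻¹ except (B), which is kg·m²·s⁻².

(B)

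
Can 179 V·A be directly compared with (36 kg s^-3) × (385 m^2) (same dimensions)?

In SI base units:
  179 V·A:  V·A = J·C⁻¹·A = kg·m²·s⁻³
  (36 kg s^-3) × (385 m^2):  [kg·s⁻³] · [m²] = kg·m²·s⁻³
Both are kg·m²·s⁻³, so they have the same dimensions and can be added.

Yes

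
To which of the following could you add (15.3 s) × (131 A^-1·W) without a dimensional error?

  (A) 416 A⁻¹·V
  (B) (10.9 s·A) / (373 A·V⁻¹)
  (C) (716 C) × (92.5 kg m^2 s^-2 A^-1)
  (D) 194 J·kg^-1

(B)

Reference: [s] · [kg·m²·s⁻³·A⁻¹] = kg·m²·s⁻²·A⁻¹.
Each option:
  (A) V·A⁻¹ = J·C⁻¹·A⁻¹ = kg·m²·s⁻³·A⁻²
  (B) [s·A] / [kg⁻¹·m⁻²·s³·A²] = kg·m²·s⁻²·A⁻¹  ← same
  (C) [s·A] · [kg·m²·s⁻²·A⁻¹] = kg·m²·s⁻¹
  (D) J·kg⁻¹ = N·m·kg⁻¹ = m²·s⁻²
Only (B) matches kg·m²·s⁻²·A⁻¹.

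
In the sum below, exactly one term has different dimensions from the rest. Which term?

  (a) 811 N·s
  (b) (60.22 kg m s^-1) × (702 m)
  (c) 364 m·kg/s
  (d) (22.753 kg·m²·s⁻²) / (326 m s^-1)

(b)

Dimensions:
  (a) N·s = kg·m·s⁻²·s = kg·m·s⁻¹
  (b) [kg·m·s⁻¹] · [m] = kg·m²·s⁻¹
  (c) kg·m·s⁻¹
  (d) [kg·m²·s⁻²] / [m·s⁻¹] = kg·m·s⁻¹
All reduce to kg·m·s⁻¹ except (b), which is kg·m²·s⁻¹.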